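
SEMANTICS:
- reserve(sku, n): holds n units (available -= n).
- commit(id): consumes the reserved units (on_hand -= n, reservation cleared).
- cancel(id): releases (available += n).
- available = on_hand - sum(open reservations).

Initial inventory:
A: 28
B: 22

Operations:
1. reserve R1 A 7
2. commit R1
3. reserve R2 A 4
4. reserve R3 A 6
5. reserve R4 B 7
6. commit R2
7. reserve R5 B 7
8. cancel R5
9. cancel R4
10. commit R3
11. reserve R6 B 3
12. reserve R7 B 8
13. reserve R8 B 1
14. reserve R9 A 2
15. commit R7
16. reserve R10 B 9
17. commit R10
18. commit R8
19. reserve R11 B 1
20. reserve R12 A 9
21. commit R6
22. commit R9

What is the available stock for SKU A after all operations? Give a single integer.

Answer: 0

Derivation:
Step 1: reserve R1 A 7 -> on_hand[A=28 B=22] avail[A=21 B=22] open={R1}
Step 2: commit R1 -> on_hand[A=21 B=22] avail[A=21 B=22] open={}
Step 3: reserve R2 A 4 -> on_hand[A=21 B=22] avail[A=17 B=22] open={R2}
Step 4: reserve R3 A 6 -> on_hand[A=21 B=22] avail[A=11 B=22] open={R2,R3}
Step 5: reserve R4 B 7 -> on_hand[A=21 B=22] avail[A=11 B=15] open={R2,R3,R4}
Step 6: commit R2 -> on_hand[A=17 B=22] avail[A=11 B=15] open={R3,R4}
Step 7: reserve R5 B 7 -> on_hand[A=17 B=22] avail[A=11 B=8] open={R3,R4,R5}
Step 8: cancel R5 -> on_hand[A=17 B=22] avail[A=11 B=15] open={R3,R4}
Step 9: cancel R4 -> on_hand[A=17 B=22] avail[A=11 B=22] open={R3}
Step 10: commit R3 -> on_hand[A=11 B=22] avail[A=11 B=22] open={}
Step 11: reserve R6 B 3 -> on_hand[A=11 B=22] avail[A=11 B=19] open={R6}
Step 12: reserve R7 B 8 -> on_hand[A=11 B=22] avail[A=11 B=11] open={R6,R7}
Step 13: reserve R8 B 1 -> on_hand[A=11 B=22] avail[A=11 B=10] open={R6,R7,R8}
Step 14: reserve R9 A 2 -> on_hand[A=11 B=22] avail[A=9 B=10] open={R6,R7,R8,R9}
Step 15: commit R7 -> on_hand[A=11 B=14] avail[A=9 B=10] open={R6,R8,R9}
Step 16: reserve R10 B 9 -> on_hand[A=11 B=14] avail[A=9 B=1] open={R10,R6,R8,R9}
Step 17: commit R10 -> on_hand[A=11 B=5] avail[A=9 B=1] open={R6,R8,R9}
Step 18: commit R8 -> on_hand[A=11 B=4] avail[A=9 B=1] open={R6,R9}
Step 19: reserve R11 B 1 -> on_hand[A=11 B=4] avail[A=9 B=0] open={R11,R6,R9}
Step 20: reserve R12 A 9 -> on_hand[A=11 B=4] avail[A=0 B=0] open={R11,R12,R6,R9}
Step 21: commit R6 -> on_hand[A=11 B=1] avail[A=0 B=0] open={R11,R12,R9}
Step 22: commit R9 -> on_hand[A=9 B=1] avail[A=0 B=0] open={R11,R12}
Final available[A] = 0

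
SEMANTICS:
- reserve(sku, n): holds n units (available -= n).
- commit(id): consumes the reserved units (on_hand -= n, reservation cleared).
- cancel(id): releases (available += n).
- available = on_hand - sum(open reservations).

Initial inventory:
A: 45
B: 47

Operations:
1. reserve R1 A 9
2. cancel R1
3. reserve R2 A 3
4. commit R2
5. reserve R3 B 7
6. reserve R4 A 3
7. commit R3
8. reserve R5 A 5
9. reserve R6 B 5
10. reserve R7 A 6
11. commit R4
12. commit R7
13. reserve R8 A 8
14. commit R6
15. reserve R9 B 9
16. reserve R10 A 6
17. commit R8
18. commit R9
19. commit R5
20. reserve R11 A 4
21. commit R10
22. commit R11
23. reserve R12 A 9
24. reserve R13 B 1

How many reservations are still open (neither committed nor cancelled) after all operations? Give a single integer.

Answer: 2

Derivation:
Step 1: reserve R1 A 9 -> on_hand[A=45 B=47] avail[A=36 B=47] open={R1}
Step 2: cancel R1 -> on_hand[A=45 B=47] avail[A=45 B=47] open={}
Step 3: reserve R2 A 3 -> on_hand[A=45 B=47] avail[A=42 B=47] open={R2}
Step 4: commit R2 -> on_hand[A=42 B=47] avail[A=42 B=47] open={}
Step 5: reserve R3 B 7 -> on_hand[A=42 B=47] avail[A=42 B=40] open={R3}
Step 6: reserve R4 A 3 -> on_hand[A=42 B=47] avail[A=39 B=40] open={R3,R4}
Step 7: commit R3 -> on_hand[A=42 B=40] avail[A=39 B=40] open={R4}
Step 8: reserve R5 A 5 -> on_hand[A=42 B=40] avail[A=34 B=40] open={R4,R5}
Step 9: reserve R6 B 5 -> on_hand[A=42 B=40] avail[A=34 B=35] open={R4,R5,R6}
Step 10: reserve R7 A 6 -> on_hand[A=42 B=40] avail[A=28 B=35] open={R4,R5,R6,R7}
Step 11: commit R4 -> on_hand[A=39 B=40] avail[A=28 B=35] open={R5,R6,R7}
Step 12: commit R7 -> on_hand[A=33 B=40] avail[A=28 B=35] open={R5,R6}
Step 13: reserve R8 A 8 -> on_hand[A=33 B=40] avail[A=20 B=35] open={R5,R6,R8}
Step 14: commit R6 -> on_hand[A=33 B=35] avail[A=20 B=35] open={R5,R8}
Step 15: reserve R9 B 9 -> on_hand[A=33 B=35] avail[A=20 B=26] open={R5,R8,R9}
Step 16: reserve R10 A 6 -> on_hand[A=33 B=35] avail[A=14 B=26] open={R10,R5,R8,R9}
Step 17: commit R8 -> on_hand[A=25 B=35] avail[A=14 B=26] open={R10,R5,R9}
Step 18: commit R9 -> on_hand[A=25 B=26] avail[A=14 B=26] open={R10,R5}
Step 19: commit R5 -> on_hand[A=20 B=26] avail[A=14 B=26] open={R10}
Step 20: reserve R11 A 4 -> on_hand[A=20 B=26] avail[A=10 B=26] open={R10,R11}
Step 21: commit R10 -> on_hand[A=14 B=26] avail[A=10 B=26] open={R11}
Step 22: commit R11 -> on_hand[A=10 B=26] avail[A=10 B=26] open={}
Step 23: reserve R12 A 9 -> on_hand[A=10 B=26] avail[A=1 B=26] open={R12}
Step 24: reserve R13 B 1 -> on_hand[A=10 B=26] avail[A=1 B=25] open={R12,R13}
Open reservations: ['R12', 'R13'] -> 2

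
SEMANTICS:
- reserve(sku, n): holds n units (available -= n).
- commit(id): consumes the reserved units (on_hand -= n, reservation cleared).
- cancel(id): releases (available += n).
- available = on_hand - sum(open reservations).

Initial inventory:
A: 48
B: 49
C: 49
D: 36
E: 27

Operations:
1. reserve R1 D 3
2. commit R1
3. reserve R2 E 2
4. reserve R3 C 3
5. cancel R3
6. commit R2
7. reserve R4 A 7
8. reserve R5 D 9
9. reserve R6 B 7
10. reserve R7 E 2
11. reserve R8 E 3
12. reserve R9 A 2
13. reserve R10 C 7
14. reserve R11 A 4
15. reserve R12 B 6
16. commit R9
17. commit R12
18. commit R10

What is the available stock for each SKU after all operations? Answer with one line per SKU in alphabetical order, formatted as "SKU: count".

Step 1: reserve R1 D 3 -> on_hand[A=48 B=49 C=49 D=36 E=27] avail[A=48 B=49 C=49 D=33 E=27] open={R1}
Step 2: commit R1 -> on_hand[A=48 B=49 C=49 D=33 E=27] avail[A=48 B=49 C=49 D=33 E=27] open={}
Step 3: reserve R2 E 2 -> on_hand[A=48 B=49 C=49 D=33 E=27] avail[A=48 B=49 C=49 D=33 E=25] open={R2}
Step 4: reserve R3 C 3 -> on_hand[A=48 B=49 C=49 D=33 E=27] avail[A=48 B=49 C=46 D=33 E=25] open={R2,R3}
Step 5: cancel R3 -> on_hand[A=48 B=49 C=49 D=33 E=27] avail[A=48 B=49 C=49 D=33 E=25] open={R2}
Step 6: commit R2 -> on_hand[A=48 B=49 C=49 D=33 E=25] avail[A=48 B=49 C=49 D=33 E=25] open={}
Step 7: reserve R4 A 7 -> on_hand[A=48 B=49 C=49 D=33 E=25] avail[A=41 B=49 C=49 D=33 E=25] open={R4}
Step 8: reserve R5 D 9 -> on_hand[A=48 B=49 C=49 D=33 E=25] avail[A=41 B=49 C=49 D=24 E=25] open={R4,R5}
Step 9: reserve R6 B 7 -> on_hand[A=48 B=49 C=49 D=33 E=25] avail[A=41 B=42 C=49 D=24 E=25] open={R4,R5,R6}
Step 10: reserve R7 E 2 -> on_hand[A=48 B=49 C=49 D=33 E=25] avail[A=41 B=42 C=49 D=24 E=23] open={R4,R5,R6,R7}
Step 11: reserve R8 E 3 -> on_hand[A=48 B=49 C=49 D=33 E=25] avail[A=41 B=42 C=49 D=24 E=20] open={R4,R5,R6,R7,R8}
Step 12: reserve R9 A 2 -> on_hand[A=48 B=49 C=49 D=33 E=25] avail[A=39 B=42 C=49 D=24 E=20] open={R4,R5,R6,R7,R8,R9}
Step 13: reserve R10 C 7 -> on_hand[A=48 B=49 C=49 D=33 E=25] avail[A=39 B=42 C=42 D=24 E=20] open={R10,R4,R5,R6,R7,R8,R9}
Step 14: reserve R11 A 4 -> on_hand[A=48 B=49 C=49 D=33 E=25] avail[A=35 B=42 C=42 D=24 E=20] open={R10,R11,R4,R5,R6,R7,R8,R9}
Step 15: reserve R12 B 6 -> on_hand[A=48 B=49 C=49 D=33 E=25] avail[A=35 B=36 C=42 D=24 E=20] open={R10,R11,R12,R4,R5,R6,R7,R8,R9}
Step 16: commit R9 -> on_hand[A=46 B=49 C=49 D=33 E=25] avail[A=35 B=36 C=42 D=24 E=20] open={R10,R11,R12,R4,R5,R6,R7,R8}
Step 17: commit R12 -> on_hand[A=46 B=43 C=49 D=33 E=25] avail[A=35 B=36 C=42 D=24 E=20] open={R10,R11,R4,R5,R6,R7,R8}
Step 18: commit R10 -> on_hand[A=46 B=43 C=42 D=33 E=25] avail[A=35 B=36 C=42 D=24 E=20] open={R11,R4,R5,R6,R7,R8}

Answer: A: 35
B: 36
C: 42
D: 24
E: 20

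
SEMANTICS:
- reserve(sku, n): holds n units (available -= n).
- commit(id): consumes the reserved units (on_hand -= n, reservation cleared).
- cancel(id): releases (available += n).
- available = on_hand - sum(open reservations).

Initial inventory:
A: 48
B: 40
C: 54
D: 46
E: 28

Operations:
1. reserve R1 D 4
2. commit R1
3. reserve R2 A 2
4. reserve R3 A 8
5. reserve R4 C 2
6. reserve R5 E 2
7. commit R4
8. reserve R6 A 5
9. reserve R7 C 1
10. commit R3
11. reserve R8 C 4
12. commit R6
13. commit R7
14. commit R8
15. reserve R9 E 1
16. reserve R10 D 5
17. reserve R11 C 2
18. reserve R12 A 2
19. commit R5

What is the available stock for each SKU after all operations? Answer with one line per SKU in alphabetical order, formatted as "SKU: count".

Step 1: reserve R1 D 4 -> on_hand[A=48 B=40 C=54 D=46 E=28] avail[A=48 B=40 C=54 D=42 E=28] open={R1}
Step 2: commit R1 -> on_hand[A=48 B=40 C=54 D=42 E=28] avail[A=48 B=40 C=54 D=42 E=28] open={}
Step 3: reserve R2 A 2 -> on_hand[A=48 B=40 C=54 D=42 E=28] avail[A=46 B=40 C=54 D=42 E=28] open={R2}
Step 4: reserve R3 A 8 -> on_hand[A=48 B=40 C=54 D=42 E=28] avail[A=38 B=40 C=54 D=42 E=28] open={R2,R3}
Step 5: reserve R4 C 2 -> on_hand[A=48 B=40 C=54 D=42 E=28] avail[A=38 B=40 C=52 D=42 E=28] open={R2,R3,R4}
Step 6: reserve R5 E 2 -> on_hand[A=48 B=40 C=54 D=42 E=28] avail[A=38 B=40 C=52 D=42 E=26] open={R2,R3,R4,R5}
Step 7: commit R4 -> on_hand[A=48 B=40 C=52 D=42 E=28] avail[A=38 B=40 C=52 D=42 E=26] open={R2,R3,R5}
Step 8: reserve R6 A 5 -> on_hand[A=48 B=40 C=52 D=42 E=28] avail[A=33 B=40 C=52 D=42 E=26] open={R2,R3,R5,R6}
Step 9: reserve R7 C 1 -> on_hand[A=48 B=40 C=52 D=42 E=28] avail[A=33 B=40 C=51 D=42 E=26] open={R2,R3,R5,R6,R7}
Step 10: commit R3 -> on_hand[A=40 B=40 C=52 D=42 E=28] avail[A=33 B=40 C=51 D=42 E=26] open={R2,R5,R6,R7}
Step 11: reserve R8 C 4 -> on_hand[A=40 B=40 C=52 D=42 E=28] avail[A=33 B=40 C=47 D=42 E=26] open={R2,R5,R6,R7,R8}
Step 12: commit R6 -> on_hand[A=35 B=40 C=52 D=42 E=28] avail[A=33 B=40 C=47 D=42 E=26] open={R2,R5,R7,R8}
Step 13: commit R7 -> on_hand[A=35 B=40 C=51 D=42 E=28] avail[A=33 B=40 C=47 D=42 E=26] open={R2,R5,R8}
Step 14: commit R8 -> on_hand[A=35 B=40 C=47 D=42 E=28] avail[A=33 B=40 C=47 D=42 E=26] open={R2,R5}
Step 15: reserve R9 E 1 -> on_hand[A=35 B=40 C=47 D=42 E=28] avail[A=33 B=40 C=47 D=42 E=25] open={R2,R5,R9}
Step 16: reserve R10 D 5 -> on_hand[A=35 B=40 C=47 D=42 E=28] avail[A=33 B=40 C=47 D=37 E=25] open={R10,R2,R5,R9}
Step 17: reserve R11 C 2 -> on_hand[A=35 B=40 C=47 D=42 E=28] avail[A=33 B=40 C=45 D=37 E=25] open={R10,R11,R2,R5,R9}
Step 18: reserve R12 A 2 -> on_hand[A=35 B=40 C=47 D=42 E=28] avail[A=31 B=40 C=45 D=37 E=25] open={R10,R11,R12,R2,R5,R9}
Step 19: commit R5 -> on_hand[A=35 B=40 C=47 D=42 E=26] avail[A=31 B=40 C=45 D=37 E=25] open={R10,R11,R12,R2,R9}

Answer: A: 31
B: 40
C: 45
D: 37
E: 25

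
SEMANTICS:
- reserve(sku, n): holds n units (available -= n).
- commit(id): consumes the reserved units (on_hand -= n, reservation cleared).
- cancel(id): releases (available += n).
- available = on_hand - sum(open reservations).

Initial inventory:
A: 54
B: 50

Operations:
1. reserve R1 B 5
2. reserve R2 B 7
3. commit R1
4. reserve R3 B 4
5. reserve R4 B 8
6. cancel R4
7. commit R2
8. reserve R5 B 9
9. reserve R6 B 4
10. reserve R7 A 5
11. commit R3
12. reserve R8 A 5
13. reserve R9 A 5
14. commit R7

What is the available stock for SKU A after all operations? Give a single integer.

Step 1: reserve R1 B 5 -> on_hand[A=54 B=50] avail[A=54 B=45] open={R1}
Step 2: reserve R2 B 7 -> on_hand[A=54 B=50] avail[A=54 B=38] open={R1,R2}
Step 3: commit R1 -> on_hand[A=54 B=45] avail[A=54 B=38] open={R2}
Step 4: reserve R3 B 4 -> on_hand[A=54 B=45] avail[A=54 B=34] open={R2,R3}
Step 5: reserve R4 B 8 -> on_hand[A=54 B=45] avail[A=54 B=26] open={R2,R3,R4}
Step 6: cancel R4 -> on_hand[A=54 B=45] avail[A=54 B=34] open={R2,R3}
Step 7: commit R2 -> on_hand[A=54 B=38] avail[A=54 B=34] open={R3}
Step 8: reserve R5 B 9 -> on_hand[A=54 B=38] avail[A=54 B=25] open={R3,R5}
Step 9: reserve R6 B 4 -> on_hand[A=54 B=38] avail[A=54 B=21] open={R3,R5,R6}
Step 10: reserve R7 A 5 -> on_hand[A=54 B=38] avail[A=49 B=21] open={R3,R5,R6,R7}
Step 11: commit R3 -> on_hand[A=54 B=34] avail[A=49 B=21] open={R5,R6,R7}
Step 12: reserve R8 A 5 -> on_hand[A=54 B=34] avail[A=44 B=21] open={R5,R6,R7,R8}
Step 13: reserve R9 A 5 -> on_hand[A=54 B=34] avail[A=39 B=21] open={R5,R6,R7,R8,R9}
Step 14: commit R7 -> on_hand[A=49 B=34] avail[A=39 B=21] open={R5,R6,R8,R9}
Final available[A] = 39

Answer: 39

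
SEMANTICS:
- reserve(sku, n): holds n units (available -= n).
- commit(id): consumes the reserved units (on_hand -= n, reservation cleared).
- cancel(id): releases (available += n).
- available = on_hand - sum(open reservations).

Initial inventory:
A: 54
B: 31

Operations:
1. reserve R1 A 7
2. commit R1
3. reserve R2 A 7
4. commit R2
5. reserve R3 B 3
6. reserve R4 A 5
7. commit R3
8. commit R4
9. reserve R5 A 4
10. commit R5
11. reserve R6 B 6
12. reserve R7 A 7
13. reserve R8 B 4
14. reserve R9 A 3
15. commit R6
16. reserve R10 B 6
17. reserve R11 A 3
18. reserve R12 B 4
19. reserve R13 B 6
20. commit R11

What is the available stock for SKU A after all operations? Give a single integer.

Answer: 18

Derivation:
Step 1: reserve R1 A 7 -> on_hand[A=54 B=31] avail[A=47 B=31] open={R1}
Step 2: commit R1 -> on_hand[A=47 B=31] avail[A=47 B=31] open={}
Step 3: reserve R2 A 7 -> on_hand[A=47 B=31] avail[A=40 B=31] open={R2}
Step 4: commit R2 -> on_hand[A=40 B=31] avail[A=40 B=31] open={}
Step 5: reserve R3 B 3 -> on_hand[A=40 B=31] avail[A=40 B=28] open={R3}
Step 6: reserve R4 A 5 -> on_hand[A=40 B=31] avail[A=35 B=28] open={R3,R4}
Step 7: commit R3 -> on_hand[A=40 B=28] avail[A=35 B=28] open={R4}
Step 8: commit R4 -> on_hand[A=35 B=28] avail[A=35 B=28] open={}
Step 9: reserve R5 A 4 -> on_hand[A=35 B=28] avail[A=31 B=28] open={R5}
Step 10: commit R5 -> on_hand[A=31 B=28] avail[A=31 B=28] open={}
Step 11: reserve R6 B 6 -> on_hand[A=31 B=28] avail[A=31 B=22] open={R6}
Step 12: reserve R7 A 7 -> on_hand[A=31 B=28] avail[A=24 B=22] open={R6,R7}
Step 13: reserve R8 B 4 -> on_hand[A=31 B=28] avail[A=24 B=18] open={R6,R7,R8}
Step 14: reserve R9 A 3 -> on_hand[A=31 B=28] avail[A=21 B=18] open={R6,R7,R8,R9}
Step 15: commit R6 -> on_hand[A=31 B=22] avail[A=21 B=18] open={R7,R8,R9}
Step 16: reserve R10 B 6 -> on_hand[A=31 B=22] avail[A=21 B=12] open={R10,R7,R8,R9}
Step 17: reserve R11 A 3 -> on_hand[A=31 B=22] avail[A=18 B=12] open={R10,R11,R7,R8,R9}
Step 18: reserve R12 B 4 -> on_hand[A=31 B=22] avail[A=18 B=8] open={R10,R11,R12,R7,R8,R9}
Step 19: reserve R13 B 6 -> on_hand[A=31 B=22] avail[A=18 B=2] open={R10,R11,R12,R13,R7,R8,R9}
Step 20: commit R11 -> on_hand[A=28 B=22] avail[A=18 B=2] open={R10,R12,R13,R7,R8,R9}
Final available[A] = 18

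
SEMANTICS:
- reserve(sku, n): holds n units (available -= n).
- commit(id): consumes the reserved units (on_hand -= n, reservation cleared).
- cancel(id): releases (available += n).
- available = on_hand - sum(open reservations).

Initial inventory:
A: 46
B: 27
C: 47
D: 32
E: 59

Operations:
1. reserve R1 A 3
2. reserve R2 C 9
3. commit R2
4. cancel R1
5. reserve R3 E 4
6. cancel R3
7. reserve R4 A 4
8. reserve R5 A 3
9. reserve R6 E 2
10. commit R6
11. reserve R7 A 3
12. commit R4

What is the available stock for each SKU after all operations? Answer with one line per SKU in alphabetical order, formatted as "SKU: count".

Step 1: reserve R1 A 3 -> on_hand[A=46 B=27 C=47 D=32 E=59] avail[A=43 B=27 C=47 D=32 E=59] open={R1}
Step 2: reserve R2 C 9 -> on_hand[A=46 B=27 C=47 D=32 E=59] avail[A=43 B=27 C=38 D=32 E=59] open={R1,R2}
Step 3: commit R2 -> on_hand[A=46 B=27 C=38 D=32 E=59] avail[A=43 B=27 C=38 D=32 E=59] open={R1}
Step 4: cancel R1 -> on_hand[A=46 B=27 C=38 D=32 E=59] avail[A=46 B=27 C=38 D=32 E=59] open={}
Step 5: reserve R3 E 4 -> on_hand[A=46 B=27 C=38 D=32 E=59] avail[A=46 B=27 C=38 D=32 E=55] open={R3}
Step 6: cancel R3 -> on_hand[A=46 B=27 C=38 D=32 E=59] avail[A=46 B=27 C=38 D=32 E=59] open={}
Step 7: reserve R4 A 4 -> on_hand[A=46 B=27 C=38 D=32 E=59] avail[A=42 B=27 C=38 D=32 E=59] open={R4}
Step 8: reserve R5 A 3 -> on_hand[A=46 B=27 C=38 D=32 E=59] avail[A=39 B=27 C=38 D=32 E=59] open={R4,R5}
Step 9: reserve R6 E 2 -> on_hand[A=46 B=27 C=38 D=32 E=59] avail[A=39 B=27 C=38 D=32 E=57] open={R4,R5,R6}
Step 10: commit R6 -> on_hand[A=46 B=27 C=38 D=32 E=57] avail[A=39 B=27 C=38 D=32 E=57] open={R4,R5}
Step 11: reserve R7 A 3 -> on_hand[A=46 B=27 C=38 D=32 E=57] avail[A=36 B=27 C=38 D=32 E=57] open={R4,R5,R7}
Step 12: commit R4 -> on_hand[A=42 B=27 C=38 D=32 E=57] avail[A=36 B=27 C=38 D=32 E=57] open={R5,R7}

Answer: A: 36
B: 27
C: 38
D: 32
E: 57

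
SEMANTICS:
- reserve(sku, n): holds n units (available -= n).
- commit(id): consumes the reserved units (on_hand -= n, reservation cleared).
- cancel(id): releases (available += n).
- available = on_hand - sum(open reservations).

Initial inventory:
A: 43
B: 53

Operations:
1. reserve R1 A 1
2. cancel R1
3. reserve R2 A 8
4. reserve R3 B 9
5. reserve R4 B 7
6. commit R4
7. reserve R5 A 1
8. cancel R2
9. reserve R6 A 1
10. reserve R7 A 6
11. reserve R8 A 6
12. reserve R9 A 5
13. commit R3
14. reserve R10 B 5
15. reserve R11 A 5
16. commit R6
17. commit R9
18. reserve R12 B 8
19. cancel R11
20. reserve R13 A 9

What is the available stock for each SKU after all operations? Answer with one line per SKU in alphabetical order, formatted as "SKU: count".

Answer: A: 15
B: 24

Derivation:
Step 1: reserve R1 A 1 -> on_hand[A=43 B=53] avail[A=42 B=53] open={R1}
Step 2: cancel R1 -> on_hand[A=43 B=53] avail[A=43 B=53] open={}
Step 3: reserve R2 A 8 -> on_hand[A=43 B=53] avail[A=35 B=53] open={R2}
Step 4: reserve R3 B 9 -> on_hand[A=43 B=53] avail[A=35 B=44] open={R2,R3}
Step 5: reserve R4 B 7 -> on_hand[A=43 B=53] avail[A=35 B=37] open={R2,R3,R4}
Step 6: commit R4 -> on_hand[A=43 B=46] avail[A=35 B=37] open={R2,R3}
Step 7: reserve R5 A 1 -> on_hand[A=43 B=46] avail[A=34 B=37] open={R2,R3,R5}
Step 8: cancel R2 -> on_hand[A=43 B=46] avail[A=42 B=37] open={R3,R5}
Step 9: reserve R6 A 1 -> on_hand[A=43 B=46] avail[A=41 B=37] open={R3,R5,R6}
Step 10: reserve R7 A 6 -> on_hand[A=43 B=46] avail[A=35 B=37] open={R3,R5,R6,R7}
Step 11: reserve R8 A 6 -> on_hand[A=43 B=46] avail[A=29 B=37] open={R3,R5,R6,R7,R8}
Step 12: reserve R9 A 5 -> on_hand[A=43 B=46] avail[A=24 B=37] open={R3,R5,R6,R7,R8,R9}
Step 13: commit R3 -> on_hand[A=43 B=37] avail[A=24 B=37] open={R5,R6,R7,R8,R9}
Step 14: reserve R10 B 5 -> on_hand[A=43 B=37] avail[A=24 B=32] open={R10,R5,R6,R7,R8,R9}
Step 15: reserve R11 A 5 -> on_hand[A=43 B=37] avail[A=19 B=32] open={R10,R11,R5,R6,R7,R8,R9}
Step 16: commit R6 -> on_hand[A=42 B=37] avail[A=19 B=32] open={R10,R11,R5,R7,R8,R9}
Step 17: commit R9 -> on_hand[A=37 B=37] avail[A=19 B=32] open={R10,R11,R5,R7,R8}
Step 18: reserve R12 B 8 -> on_hand[A=37 B=37] avail[A=19 B=24] open={R10,R11,R12,R5,R7,R8}
Step 19: cancel R11 -> on_hand[A=37 B=37] avail[A=24 B=24] open={R10,R12,R5,R7,R8}
Step 20: reserve R13 A 9 -> on_hand[A=37 B=37] avail[A=15 B=24] open={R10,R12,R13,R5,R7,R8}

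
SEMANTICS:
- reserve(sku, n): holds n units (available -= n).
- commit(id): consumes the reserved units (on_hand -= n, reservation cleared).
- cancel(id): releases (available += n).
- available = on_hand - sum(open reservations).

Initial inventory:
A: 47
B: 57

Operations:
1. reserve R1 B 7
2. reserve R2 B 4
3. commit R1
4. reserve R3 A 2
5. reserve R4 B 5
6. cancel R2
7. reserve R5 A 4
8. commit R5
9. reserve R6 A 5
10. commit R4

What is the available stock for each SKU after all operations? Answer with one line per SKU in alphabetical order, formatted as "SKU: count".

Answer: A: 36
B: 45

Derivation:
Step 1: reserve R1 B 7 -> on_hand[A=47 B=57] avail[A=47 B=50] open={R1}
Step 2: reserve R2 B 4 -> on_hand[A=47 B=57] avail[A=47 B=46] open={R1,R2}
Step 3: commit R1 -> on_hand[A=47 B=50] avail[A=47 B=46] open={R2}
Step 4: reserve R3 A 2 -> on_hand[A=47 B=50] avail[A=45 B=46] open={R2,R3}
Step 5: reserve R4 B 5 -> on_hand[A=47 B=50] avail[A=45 B=41] open={R2,R3,R4}
Step 6: cancel R2 -> on_hand[A=47 B=50] avail[A=45 B=45] open={R3,R4}
Step 7: reserve R5 A 4 -> on_hand[A=47 B=50] avail[A=41 B=45] open={R3,R4,R5}
Step 8: commit R5 -> on_hand[A=43 B=50] avail[A=41 B=45] open={R3,R4}
Step 9: reserve R6 A 5 -> on_hand[A=43 B=50] avail[A=36 B=45] open={R3,R4,R6}
Step 10: commit R4 -> on_hand[A=43 B=45] avail[A=36 B=45] open={R3,R6}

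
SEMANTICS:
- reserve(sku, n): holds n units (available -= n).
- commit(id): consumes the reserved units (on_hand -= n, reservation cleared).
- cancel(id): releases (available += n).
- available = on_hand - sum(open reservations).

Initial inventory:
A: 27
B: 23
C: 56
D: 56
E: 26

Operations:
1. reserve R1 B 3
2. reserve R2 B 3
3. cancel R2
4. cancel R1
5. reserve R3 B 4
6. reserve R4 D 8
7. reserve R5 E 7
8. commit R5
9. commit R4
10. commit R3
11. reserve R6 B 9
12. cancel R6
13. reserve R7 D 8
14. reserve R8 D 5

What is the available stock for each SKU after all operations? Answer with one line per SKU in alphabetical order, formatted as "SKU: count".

Step 1: reserve R1 B 3 -> on_hand[A=27 B=23 C=56 D=56 E=26] avail[A=27 B=20 C=56 D=56 E=26] open={R1}
Step 2: reserve R2 B 3 -> on_hand[A=27 B=23 C=56 D=56 E=26] avail[A=27 B=17 C=56 D=56 E=26] open={R1,R2}
Step 3: cancel R2 -> on_hand[A=27 B=23 C=56 D=56 E=26] avail[A=27 B=20 C=56 D=56 E=26] open={R1}
Step 4: cancel R1 -> on_hand[A=27 B=23 C=56 D=56 E=26] avail[A=27 B=23 C=56 D=56 E=26] open={}
Step 5: reserve R3 B 4 -> on_hand[A=27 B=23 C=56 D=56 E=26] avail[A=27 B=19 C=56 D=56 E=26] open={R3}
Step 6: reserve R4 D 8 -> on_hand[A=27 B=23 C=56 D=56 E=26] avail[A=27 B=19 C=56 D=48 E=26] open={R3,R4}
Step 7: reserve R5 E 7 -> on_hand[A=27 B=23 C=56 D=56 E=26] avail[A=27 B=19 C=56 D=48 E=19] open={R3,R4,R5}
Step 8: commit R5 -> on_hand[A=27 B=23 C=56 D=56 E=19] avail[A=27 B=19 C=56 D=48 E=19] open={R3,R4}
Step 9: commit R4 -> on_hand[A=27 B=23 C=56 D=48 E=19] avail[A=27 B=19 C=56 D=48 E=19] open={R3}
Step 10: commit R3 -> on_hand[A=27 B=19 C=56 D=48 E=19] avail[A=27 B=19 C=56 D=48 E=19] open={}
Step 11: reserve R6 B 9 -> on_hand[A=27 B=19 C=56 D=48 E=19] avail[A=27 B=10 C=56 D=48 E=19] open={R6}
Step 12: cancel R6 -> on_hand[A=27 B=19 C=56 D=48 E=19] avail[A=27 B=19 C=56 D=48 E=19] open={}
Step 13: reserve R7 D 8 -> on_hand[A=27 B=19 C=56 D=48 E=19] avail[A=27 B=19 C=56 D=40 E=19] open={R7}
Step 14: reserve R8 D 5 -> on_hand[A=27 B=19 C=56 D=48 E=19] avail[A=27 B=19 C=56 D=35 E=19] open={R7,R8}

Answer: A: 27
B: 19
C: 56
D: 35
E: 19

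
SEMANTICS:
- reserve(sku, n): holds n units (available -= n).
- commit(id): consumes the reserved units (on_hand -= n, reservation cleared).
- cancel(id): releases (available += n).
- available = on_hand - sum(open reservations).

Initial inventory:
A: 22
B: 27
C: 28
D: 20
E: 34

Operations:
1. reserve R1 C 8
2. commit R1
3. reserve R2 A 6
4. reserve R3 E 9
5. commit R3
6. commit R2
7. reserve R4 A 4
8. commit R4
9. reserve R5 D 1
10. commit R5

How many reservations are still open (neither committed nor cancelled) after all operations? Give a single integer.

Step 1: reserve R1 C 8 -> on_hand[A=22 B=27 C=28 D=20 E=34] avail[A=22 B=27 C=20 D=20 E=34] open={R1}
Step 2: commit R1 -> on_hand[A=22 B=27 C=20 D=20 E=34] avail[A=22 B=27 C=20 D=20 E=34] open={}
Step 3: reserve R2 A 6 -> on_hand[A=22 B=27 C=20 D=20 E=34] avail[A=16 B=27 C=20 D=20 E=34] open={R2}
Step 4: reserve R3 E 9 -> on_hand[A=22 B=27 C=20 D=20 E=34] avail[A=16 B=27 C=20 D=20 E=25] open={R2,R3}
Step 5: commit R3 -> on_hand[A=22 B=27 C=20 D=20 E=25] avail[A=16 B=27 C=20 D=20 E=25] open={R2}
Step 6: commit R2 -> on_hand[A=16 B=27 C=20 D=20 E=25] avail[A=16 B=27 C=20 D=20 E=25] open={}
Step 7: reserve R4 A 4 -> on_hand[A=16 B=27 C=20 D=20 E=25] avail[A=12 B=27 C=20 D=20 E=25] open={R4}
Step 8: commit R4 -> on_hand[A=12 B=27 C=20 D=20 E=25] avail[A=12 B=27 C=20 D=20 E=25] open={}
Step 9: reserve R5 D 1 -> on_hand[A=12 B=27 C=20 D=20 E=25] avail[A=12 B=27 C=20 D=19 E=25] open={R5}
Step 10: commit R5 -> on_hand[A=12 B=27 C=20 D=19 E=25] avail[A=12 B=27 C=20 D=19 E=25] open={}
Open reservations: [] -> 0

Answer: 0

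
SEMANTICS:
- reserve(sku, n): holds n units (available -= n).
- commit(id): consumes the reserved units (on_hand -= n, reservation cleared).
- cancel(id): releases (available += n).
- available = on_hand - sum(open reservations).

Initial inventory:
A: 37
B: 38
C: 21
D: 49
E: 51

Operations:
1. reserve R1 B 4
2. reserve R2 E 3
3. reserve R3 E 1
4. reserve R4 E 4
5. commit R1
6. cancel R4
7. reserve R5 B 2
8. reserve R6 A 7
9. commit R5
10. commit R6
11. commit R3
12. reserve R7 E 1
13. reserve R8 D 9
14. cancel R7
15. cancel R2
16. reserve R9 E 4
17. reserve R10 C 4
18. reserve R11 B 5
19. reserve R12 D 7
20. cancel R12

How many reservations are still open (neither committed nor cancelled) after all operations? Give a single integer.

Step 1: reserve R1 B 4 -> on_hand[A=37 B=38 C=21 D=49 E=51] avail[A=37 B=34 C=21 D=49 E=51] open={R1}
Step 2: reserve R2 E 3 -> on_hand[A=37 B=38 C=21 D=49 E=51] avail[A=37 B=34 C=21 D=49 E=48] open={R1,R2}
Step 3: reserve R3 E 1 -> on_hand[A=37 B=38 C=21 D=49 E=51] avail[A=37 B=34 C=21 D=49 E=47] open={R1,R2,R3}
Step 4: reserve R4 E 4 -> on_hand[A=37 B=38 C=21 D=49 E=51] avail[A=37 B=34 C=21 D=49 E=43] open={R1,R2,R3,R4}
Step 5: commit R1 -> on_hand[A=37 B=34 C=21 D=49 E=51] avail[A=37 B=34 C=21 D=49 E=43] open={R2,R3,R4}
Step 6: cancel R4 -> on_hand[A=37 B=34 C=21 D=49 E=51] avail[A=37 B=34 C=21 D=49 E=47] open={R2,R3}
Step 7: reserve R5 B 2 -> on_hand[A=37 B=34 C=21 D=49 E=51] avail[A=37 B=32 C=21 D=49 E=47] open={R2,R3,R5}
Step 8: reserve R6 A 7 -> on_hand[A=37 B=34 C=21 D=49 E=51] avail[A=30 B=32 C=21 D=49 E=47] open={R2,R3,R5,R6}
Step 9: commit R5 -> on_hand[A=37 B=32 C=21 D=49 E=51] avail[A=30 B=32 C=21 D=49 E=47] open={R2,R3,R6}
Step 10: commit R6 -> on_hand[A=30 B=32 C=21 D=49 E=51] avail[A=30 B=32 C=21 D=49 E=47] open={R2,R3}
Step 11: commit R3 -> on_hand[A=30 B=32 C=21 D=49 E=50] avail[A=30 B=32 C=21 D=49 E=47] open={R2}
Step 12: reserve R7 E 1 -> on_hand[A=30 B=32 C=21 D=49 E=50] avail[A=30 B=32 C=21 D=49 E=46] open={R2,R7}
Step 13: reserve R8 D 9 -> on_hand[A=30 B=32 C=21 D=49 E=50] avail[A=30 B=32 C=21 D=40 E=46] open={R2,R7,R8}
Step 14: cancel R7 -> on_hand[A=30 B=32 C=21 D=49 E=50] avail[A=30 B=32 C=21 D=40 E=47] open={R2,R8}
Step 15: cancel R2 -> on_hand[A=30 B=32 C=21 D=49 E=50] avail[A=30 B=32 C=21 D=40 E=50] open={R8}
Step 16: reserve R9 E 4 -> on_hand[A=30 B=32 C=21 D=49 E=50] avail[A=30 B=32 C=21 D=40 E=46] open={R8,R9}
Step 17: reserve R10 C 4 -> on_hand[A=30 B=32 C=21 D=49 E=50] avail[A=30 B=32 C=17 D=40 E=46] open={R10,R8,R9}
Step 18: reserve R11 B 5 -> on_hand[A=30 B=32 C=21 D=49 E=50] avail[A=30 B=27 C=17 D=40 E=46] open={R10,R11,R8,R9}
Step 19: reserve R12 D 7 -> on_hand[A=30 B=32 C=21 D=49 E=50] avail[A=30 B=27 C=17 D=33 E=46] open={R10,R11,R12,R8,R9}
Step 20: cancel R12 -> on_hand[A=30 B=32 C=21 D=49 E=50] avail[A=30 B=27 C=17 D=40 E=46] open={R10,R11,R8,R9}
Open reservations: ['R10', 'R11', 'R8', 'R9'] -> 4

Answer: 4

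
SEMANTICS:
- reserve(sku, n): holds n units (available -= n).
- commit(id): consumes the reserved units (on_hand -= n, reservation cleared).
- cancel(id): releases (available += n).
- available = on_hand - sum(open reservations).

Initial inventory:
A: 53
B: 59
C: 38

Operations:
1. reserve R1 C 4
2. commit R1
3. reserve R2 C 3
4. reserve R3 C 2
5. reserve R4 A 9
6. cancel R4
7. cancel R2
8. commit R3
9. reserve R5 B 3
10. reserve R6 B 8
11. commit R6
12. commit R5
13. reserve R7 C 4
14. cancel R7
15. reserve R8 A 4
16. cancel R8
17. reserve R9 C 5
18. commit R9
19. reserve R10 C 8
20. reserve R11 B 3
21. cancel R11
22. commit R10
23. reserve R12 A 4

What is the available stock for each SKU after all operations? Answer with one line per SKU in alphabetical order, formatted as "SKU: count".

Answer: A: 49
B: 48
C: 19

Derivation:
Step 1: reserve R1 C 4 -> on_hand[A=53 B=59 C=38] avail[A=53 B=59 C=34] open={R1}
Step 2: commit R1 -> on_hand[A=53 B=59 C=34] avail[A=53 B=59 C=34] open={}
Step 3: reserve R2 C 3 -> on_hand[A=53 B=59 C=34] avail[A=53 B=59 C=31] open={R2}
Step 4: reserve R3 C 2 -> on_hand[A=53 B=59 C=34] avail[A=53 B=59 C=29] open={R2,R3}
Step 5: reserve R4 A 9 -> on_hand[A=53 B=59 C=34] avail[A=44 B=59 C=29] open={R2,R3,R4}
Step 6: cancel R4 -> on_hand[A=53 B=59 C=34] avail[A=53 B=59 C=29] open={R2,R3}
Step 7: cancel R2 -> on_hand[A=53 B=59 C=34] avail[A=53 B=59 C=32] open={R3}
Step 8: commit R3 -> on_hand[A=53 B=59 C=32] avail[A=53 B=59 C=32] open={}
Step 9: reserve R5 B 3 -> on_hand[A=53 B=59 C=32] avail[A=53 B=56 C=32] open={R5}
Step 10: reserve R6 B 8 -> on_hand[A=53 B=59 C=32] avail[A=53 B=48 C=32] open={R5,R6}
Step 11: commit R6 -> on_hand[A=53 B=51 C=32] avail[A=53 B=48 C=32] open={R5}
Step 12: commit R5 -> on_hand[A=53 B=48 C=32] avail[A=53 B=48 C=32] open={}
Step 13: reserve R7 C 4 -> on_hand[A=53 B=48 C=32] avail[A=53 B=48 C=28] open={R7}
Step 14: cancel R7 -> on_hand[A=53 B=48 C=32] avail[A=53 B=48 C=32] open={}
Step 15: reserve R8 A 4 -> on_hand[A=53 B=48 C=32] avail[A=49 B=48 C=32] open={R8}
Step 16: cancel R8 -> on_hand[A=53 B=48 C=32] avail[A=53 B=48 C=32] open={}
Step 17: reserve R9 C 5 -> on_hand[A=53 B=48 C=32] avail[A=53 B=48 C=27] open={R9}
Step 18: commit R9 -> on_hand[A=53 B=48 C=27] avail[A=53 B=48 C=27] open={}
Step 19: reserve R10 C 8 -> on_hand[A=53 B=48 C=27] avail[A=53 B=48 C=19] open={R10}
Step 20: reserve R11 B 3 -> on_hand[A=53 B=48 C=27] avail[A=53 B=45 C=19] open={R10,R11}
Step 21: cancel R11 -> on_hand[A=53 B=48 C=27] avail[A=53 B=48 C=19] open={R10}
Step 22: commit R10 -> on_hand[A=53 B=48 C=19] avail[A=53 B=48 C=19] open={}
Step 23: reserve R12 A 4 -> on_hand[A=53 B=48 C=19] avail[A=49 B=48 C=19] open={R12}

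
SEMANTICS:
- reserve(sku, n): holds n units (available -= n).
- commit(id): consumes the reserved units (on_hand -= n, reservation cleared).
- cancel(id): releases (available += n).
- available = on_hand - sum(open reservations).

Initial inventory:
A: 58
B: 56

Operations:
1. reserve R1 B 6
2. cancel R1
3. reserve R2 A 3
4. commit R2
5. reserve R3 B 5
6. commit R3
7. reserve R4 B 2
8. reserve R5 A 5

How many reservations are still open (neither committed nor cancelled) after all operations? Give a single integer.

Step 1: reserve R1 B 6 -> on_hand[A=58 B=56] avail[A=58 B=50] open={R1}
Step 2: cancel R1 -> on_hand[A=58 B=56] avail[A=58 B=56] open={}
Step 3: reserve R2 A 3 -> on_hand[A=58 B=56] avail[A=55 B=56] open={R2}
Step 4: commit R2 -> on_hand[A=55 B=56] avail[A=55 B=56] open={}
Step 5: reserve R3 B 5 -> on_hand[A=55 B=56] avail[A=55 B=51] open={R3}
Step 6: commit R3 -> on_hand[A=55 B=51] avail[A=55 B=51] open={}
Step 7: reserve R4 B 2 -> on_hand[A=55 B=51] avail[A=55 B=49] open={R4}
Step 8: reserve R5 A 5 -> on_hand[A=55 B=51] avail[A=50 B=49] open={R4,R5}
Open reservations: ['R4', 'R5'] -> 2

Answer: 2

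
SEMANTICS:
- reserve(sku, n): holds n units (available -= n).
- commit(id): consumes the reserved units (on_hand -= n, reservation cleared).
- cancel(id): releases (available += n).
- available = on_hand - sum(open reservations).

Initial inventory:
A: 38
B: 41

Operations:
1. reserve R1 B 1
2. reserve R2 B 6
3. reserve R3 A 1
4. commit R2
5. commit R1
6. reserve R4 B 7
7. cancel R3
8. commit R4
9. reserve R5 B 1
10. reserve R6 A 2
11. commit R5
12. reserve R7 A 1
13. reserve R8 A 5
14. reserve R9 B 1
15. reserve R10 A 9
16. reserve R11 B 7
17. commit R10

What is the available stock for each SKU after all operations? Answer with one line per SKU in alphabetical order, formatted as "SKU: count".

Step 1: reserve R1 B 1 -> on_hand[A=38 B=41] avail[A=38 B=40] open={R1}
Step 2: reserve R2 B 6 -> on_hand[A=38 B=41] avail[A=38 B=34] open={R1,R2}
Step 3: reserve R3 A 1 -> on_hand[A=38 B=41] avail[A=37 B=34] open={R1,R2,R3}
Step 4: commit R2 -> on_hand[A=38 B=35] avail[A=37 B=34] open={R1,R3}
Step 5: commit R1 -> on_hand[A=38 B=34] avail[A=37 B=34] open={R3}
Step 6: reserve R4 B 7 -> on_hand[A=38 B=34] avail[A=37 B=27] open={R3,R4}
Step 7: cancel R3 -> on_hand[A=38 B=34] avail[A=38 B=27] open={R4}
Step 8: commit R4 -> on_hand[A=38 B=27] avail[A=38 B=27] open={}
Step 9: reserve R5 B 1 -> on_hand[A=38 B=27] avail[A=38 B=26] open={R5}
Step 10: reserve R6 A 2 -> on_hand[A=38 B=27] avail[A=36 B=26] open={R5,R6}
Step 11: commit R5 -> on_hand[A=38 B=26] avail[A=36 B=26] open={R6}
Step 12: reserve R7 A 1 -> on_hand[A=38 B=26] avail[A=35 B=26] open={R6,R7}
Step 13: reserve R8 A 5 -> on_hand[A=38 B=26] avail[A=30 B=26] open={R6,R7,R8}
Step 14: reserve R9 B 1 -> on_hand[A=38 B=26] avail[A=30 B=25] open={R6,R7,R8,R9}
Step 15: reserve R10 A 9 -> on_hand[A=38 B=26] avail[A=21 B=25] open={R10,R6,R7,R8,R9}
Step 16: reserve R11 B 7 -> on_hand[A=38 B=26] avail[A=21 B=18] open={R10,R11,R6,R7,R8,R9}
Step 17: commit R10 -> on_hand[A=29 B=26] avail[A=21 B=18] open={R11,R6,R7,R8,R9}

Answer: A: 21
B: 18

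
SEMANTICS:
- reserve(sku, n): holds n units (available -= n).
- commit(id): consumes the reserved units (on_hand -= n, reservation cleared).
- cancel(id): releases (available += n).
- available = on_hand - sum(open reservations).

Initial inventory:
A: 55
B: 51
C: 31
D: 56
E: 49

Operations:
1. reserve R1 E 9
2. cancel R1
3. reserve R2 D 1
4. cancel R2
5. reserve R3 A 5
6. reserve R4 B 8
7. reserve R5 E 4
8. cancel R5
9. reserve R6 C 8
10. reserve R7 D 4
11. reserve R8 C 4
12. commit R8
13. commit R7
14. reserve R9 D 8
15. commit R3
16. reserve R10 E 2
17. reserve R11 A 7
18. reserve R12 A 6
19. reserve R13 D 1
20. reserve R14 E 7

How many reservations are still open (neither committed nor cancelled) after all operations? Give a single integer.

Step 1: reserve R1 E 9 -> on_hand[A=55 B=51 C=31 D=56 E=49] avail[A=55 B=51 C=31 D=56 E=40] open={R1}
Step 2: cancel R1 -> on_hand[A=55 B=51 C=31 D=56 E=49] avail[A=55 B=51 C=31 D=56 E=49] open={}
Step 3: reserve R2 D 1 -> on_hand[A=55 B=51 C=31 D=56 E=49] avail[A=55 B=51 C=31 D=55 E=49] open={R2}
Step 4: cancel R2 -> on_hand[A=55 B=51 C=31 D=56 E=49] avail[A=55 B=51 C=31 D=56 E=49] open={}
Step 5: reserve R3 A 5 -> on_hand[A=55 B=51 C=31 D=56 E=49] avail[A=50 B=51 C=31 D=56 E=49] open={R3}
Step 6: reserve R4 B 8 -> on_hand[A=55 B=51 C=31 D=56 E=49] avail[A=50 B=43 C=31 D=56 E=49] open={R3,R4}
Step 7: reserve R5 E 4 -> on_hand[A=55 B=51 C=31 D=56 E=49] avail[A=50 B=43 C=31 D=56 E=45] open={R3,R4,R5}
Step 8: cancel R5 -> on_hand[A=55 B=51 C=31 D=56 E=49] avail[A=50 B=43 C=31 D=56 E=49] open={R3,R4}
Step 9: reserve R6 C 8 -> on_hand[A=55 B=51 C=31 D=56 E=49] avail[A=50 B=43 C=23 D=56 E=49] open={R3,R4,R6}
Step 10: reserve R7 D 4 -> on_hand[A=55 B=51 C=31 D=56 E=49] avail[A=50 B=43 C=23 D=52 E=49] open={R3,R4,R6,R7}
Step 11: reserve R8 C 4 -> on_hand[A=55 B=51 C=31 D=56 E=49] avail[A=50 B=43 C=19 D=52 E=49] open={R3,R4,R6,R7,R8}
Step 12: commit R8 -> on_hand[A=55 B=51 C=27 D=56 E=49] avail[A=50 B=43 C=19 D=52 E=49] open={R3,R4,R6,R7}
Step 13: commit R7 -> on_hand[A=55 B=51 C=27 D=52 E=49] avail[A=50 B=43 C=19 D=52 E=49] open={R3,R4,R6}
Step 14: reserve R9 D 8 -> on_hand[A=55 B=51 C=27 D=52 E=49] avail[A=50 B=43 C=19 D=44 E=49] open={R3,R4,R6,R9}
Step 15: commit R3 -> on_hand[A=50 B=51 C=27 D=52 E=49] avail[A=50 B=43 C=19 D=44 E=49] open={R4,R6,R9}
Step 16: reserve R10 E 2 -> on_hand[A=50 B=51 C=27 D=52 E=49] avail[A=50 B=43 C=19 D=44 E=47] open={R10,R4,R6,R9}
Step 17: reserve R11 A 7 -> on_hand[A=50 B=51 C=27 D=52 E=49] avail[A=43 B=43 C=19 D=44 E=47] open={R10,R11,R4,R6,R9}
Step 18: reserve R12 A 6 -> on_hand[A=50 B=51 C=27 D=52 E=49] avail[A=37 B=43 C=19 D=44 E=47] open={R10,R11,R12,R4,R6,R9}
Step 19: reserve R13 D 1 -> on_hand[A=50 B=51 C=27 D=52 E=49] avail[A=37 B=43 C=19 D=43 E=47] open={R10,R11,R12,R13,R4,R6,R9}
Step 20: reserve R14 E 7 -> on_hand[A=50 B=51 C=27 D=52 E=49] avail[A=37 B=43 C=19 D=43 E=40] open={R10,R11,R12,R13,R14,R4,R6,R9}
Open reservations: ['R10', 'R11', 'R12', 'R13', 'R14', 'R4', 'R6', 'R9'] -> 8

Answer: 8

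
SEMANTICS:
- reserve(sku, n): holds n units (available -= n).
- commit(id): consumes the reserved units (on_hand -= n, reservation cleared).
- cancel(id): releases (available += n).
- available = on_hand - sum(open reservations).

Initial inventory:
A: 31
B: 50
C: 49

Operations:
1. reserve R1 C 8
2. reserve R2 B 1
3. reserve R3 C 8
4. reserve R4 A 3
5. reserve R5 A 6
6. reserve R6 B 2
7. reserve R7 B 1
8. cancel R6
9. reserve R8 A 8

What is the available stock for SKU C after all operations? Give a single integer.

Step 1: reserve R1 C 8 -> on_hand[A=31 B=50 C=49] avail[A=31 B=50 C=41] open={R1}
Step 2: reserve R2 B 1 -> on_hand[A=31 B=50 C=49] avail[A=31 B=49 C=41] open={R1,R2}
Step 3: reserve R3 C 8 -> on_hand[A=31 B=50 C=49] avail[A=31 B=49 C=33] open={R1,R2,R3}
Step 4: reserve R4 A 3 -> on_hand[A=31 B=50 C=49] avail[A=28 B=49 C=33] open={R1,R2,R3,R4}
Step 5: reserve R5 A 6 -> on_hand[A=31 B=50 C=49] avail[A=22 B=49 C=33] open={R1,R2,R3,R4,R5}
Step 6: reserve R6 B 2 -> on_hand[A=31 B=50 C=49] avail[A=22 B=47 C=33] open={R1,R2,R3,R4,R5,R6}
Step 7: reserve R7 B 1 -> on_hand[A=31 B=50 C=49] avail[A=22 B=46 C=33] open={R1,R2,R3,R4,R5,R6,R7}
Step 8: cancel R6 -> on_hand[A=31 B=50 C=49] avail[A=22 B=48 C=33] open={R1,R2,R3,R4,R5,R7}
Step 9: reserve R8 A 8 -> on_hand[A=31 B=50 C=49] avail[A=14 B=48 C=33] open={R1,R2,R3,R4,R5,R7,R8}
Final available[C] = 33

Answer: 33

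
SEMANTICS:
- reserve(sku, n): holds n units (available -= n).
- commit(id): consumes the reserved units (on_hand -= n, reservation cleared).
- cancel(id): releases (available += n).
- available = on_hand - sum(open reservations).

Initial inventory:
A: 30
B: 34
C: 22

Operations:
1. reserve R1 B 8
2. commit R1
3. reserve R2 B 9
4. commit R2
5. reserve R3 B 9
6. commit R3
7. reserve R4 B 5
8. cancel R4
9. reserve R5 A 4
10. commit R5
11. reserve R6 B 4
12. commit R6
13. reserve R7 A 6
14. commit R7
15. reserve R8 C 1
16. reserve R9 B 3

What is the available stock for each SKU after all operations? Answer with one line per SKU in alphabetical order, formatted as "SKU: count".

Step 1: reserve R1 B 8 -> on_hand[A=30 B=34 C=22] avail[A=30 B=26 C=22] open={R1}
Step 2: commit R1 -> on_hand[A=30 B=26 C=22] avail[A=30 B=26 C=22] open={}
Step 3: reserve R2 B 9 -> on_hand[A=30 B=26 C=22] avail[A=30 B=17 C=22] open={R2}
Step 4: commit R2 -> on_hand[A=30 B=17 C=22] avail[A=30 B=17 C=22] open={}
Step 5: reserve R3 B 9 -> on_hand[A=30 B=17 C=22] avail[A=30 B=8 C=22] open={R3}
Step 6: commit R3 -> on_hand[A=30 B=8 C=22] avail[A=30 B=8 C=22] open={}
Step 7: reserve R4 B 5 -> on_hand[A=30 B=8 C=22] avail[A=30 B=3 C=22] open={R4}
Step 8: cancel R4 -> on_hand[A=30 B=8 C=22] avail[A=30 B=8 C=22] open={}
Step 9: reserve R5 A 4 -> on_hand[A=30 B=8 C=22] avail[A=26 B=8 C=22] open={R5}
Step 10: commit R5 -> on_hand[A=26 B=8 C=22] avail[A=26 B=8 C=22] open={}
Step 11: reserve R6 B 4 -> on_hand[A=26 B=8 C=22] avail[A=26 B=4 C=22] open={R6}
Step 12: commit R6 -> on_hand[A=26 B=4 C=22] avail[A=26 B=4 C=22] open={}
Step 13: reserve R7 A 6 -> on_hand[A=26 B=4 C=22] avail[A=20 B=4 C=22] open={R7}
Step 14: commit R7 -> on_hand[A=20 B=4 C=22] avail[A=20 B=4 C=22] open={}
Step 15: reserve R8 C 1 -> on_hand[A=20 B=4 C=22] avail[A=20 B=4 C=21] open={R8}
Step 16: reserve R9 B 3 -> on_hand[A=20 B=4 C=22] avail[A=20 B=1 C=21] open={R8,R9}

Answer: A: 20
B: 1
C: 21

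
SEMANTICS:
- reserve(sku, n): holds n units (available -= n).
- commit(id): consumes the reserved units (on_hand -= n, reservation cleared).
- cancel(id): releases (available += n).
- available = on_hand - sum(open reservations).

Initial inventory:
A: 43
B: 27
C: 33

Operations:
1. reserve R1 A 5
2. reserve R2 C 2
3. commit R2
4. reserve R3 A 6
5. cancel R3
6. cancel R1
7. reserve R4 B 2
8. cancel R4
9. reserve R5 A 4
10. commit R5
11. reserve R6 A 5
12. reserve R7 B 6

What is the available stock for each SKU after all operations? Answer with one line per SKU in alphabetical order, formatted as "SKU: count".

Step 1: reserve R1 A 5 -> on_hand[A=43 B=27 C=33] avail[A=38 B=27 C=33] open={R1}
Step 2: reserve R2 C 2 -> on_hand[A=43 B=27 C=33] avail[A=38 B=27 C=31] open={R1,R2}
Step 3: commit R2 -> on_hand[A=43 B=27 C=31] avail[A=38 B=27 C=31] open={R1}
Step 4: reserve R3 A 6 -> on_hand[A=43 B=27 C=31] avail[A=32 B=27 C=31] open={R1,R3}
Step 5: cancel R3 -> on_hand[A=43 B=27 C=31] avail[A=38 B=27 C=31] open={R1}
Step 6: cancel R1 -> on_hand[A=43 B=27 C=31] avail[A=43 B=27 C=31] open={}
Step 7: reserve R4 B 2 -> on_hand[A=43 B=27 C=31] avail[A=43 B=25 C=31] open={R4}
Step 8: cancel R4 -> on_hand[A=43 B=27 C=31] avail[A=43 B=27 C=31] open={}
Step 9: reserve R5 A 4 -> on_hand[A=43 B=27 C=31] avail[A=39 B=27 C=31] open={R5}
Step 10: commit R5 -> on_hand[A=39 B=27 C=31] avail[A=39 B=27 C=31] open={}
Step 11: reserve R6 A 5 -> on_hand[A=39 B=27 C=31] avail[A=34 B=27 C=31] open={R6}
Step 12: reserve R7 B 6 -> on_hand[A=39 B=27 C=31] avail[A=34 B=21 C=31] open={R6,R7}

Answer: A: 34
B: 21
C: 31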